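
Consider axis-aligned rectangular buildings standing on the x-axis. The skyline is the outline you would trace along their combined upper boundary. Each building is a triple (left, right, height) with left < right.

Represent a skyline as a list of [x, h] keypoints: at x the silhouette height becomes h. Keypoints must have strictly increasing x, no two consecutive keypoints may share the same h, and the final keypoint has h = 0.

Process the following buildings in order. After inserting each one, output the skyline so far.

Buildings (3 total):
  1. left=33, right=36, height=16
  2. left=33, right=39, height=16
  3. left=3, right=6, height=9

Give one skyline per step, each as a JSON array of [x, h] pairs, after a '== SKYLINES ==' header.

== SKYLINES ==
[[33,16],[36,0]]
[[33,16],[39,0]]
[[3,9],[6,0],[33,16],[39,0]]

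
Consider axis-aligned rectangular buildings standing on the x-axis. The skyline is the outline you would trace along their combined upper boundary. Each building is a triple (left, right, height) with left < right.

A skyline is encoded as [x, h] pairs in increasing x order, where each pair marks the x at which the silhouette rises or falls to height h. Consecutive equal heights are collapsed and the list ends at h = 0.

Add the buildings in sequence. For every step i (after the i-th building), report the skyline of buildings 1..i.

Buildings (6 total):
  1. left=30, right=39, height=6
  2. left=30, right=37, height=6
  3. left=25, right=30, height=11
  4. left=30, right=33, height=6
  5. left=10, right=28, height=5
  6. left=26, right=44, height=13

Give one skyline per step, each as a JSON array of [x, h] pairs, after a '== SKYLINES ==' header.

== SKYLINES ==
[[30,6],[39,0]]
[[30,6],[39,0]]
[[25,11],[30,6],[39,0]]
[[25,11],[30,6],[39,0]]
[[10,5],[25,11],[30,6],[39,0]]
[[10,5],[25,11],[26,13],[44,0]]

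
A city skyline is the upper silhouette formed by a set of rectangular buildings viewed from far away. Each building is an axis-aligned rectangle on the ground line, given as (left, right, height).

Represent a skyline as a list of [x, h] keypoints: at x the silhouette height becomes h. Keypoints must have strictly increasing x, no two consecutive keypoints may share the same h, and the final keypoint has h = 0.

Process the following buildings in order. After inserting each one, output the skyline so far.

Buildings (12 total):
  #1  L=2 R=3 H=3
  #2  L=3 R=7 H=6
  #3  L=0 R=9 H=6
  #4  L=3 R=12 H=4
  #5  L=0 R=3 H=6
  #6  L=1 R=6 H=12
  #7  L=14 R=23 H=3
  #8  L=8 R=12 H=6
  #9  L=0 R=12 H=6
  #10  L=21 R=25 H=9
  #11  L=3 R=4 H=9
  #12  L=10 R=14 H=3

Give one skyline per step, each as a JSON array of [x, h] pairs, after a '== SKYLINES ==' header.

== SKYLINES ==
[[2,3],[3,0]]
[[2,3],[3,6],[7,0]]
[[0,6],[9,0]]
[[0,6],[9,4],[12,0]]
[[0,6],[9,4],[12,0]]
[[0,6],[1,12],[6,6],[9,4],[12,0]]
[[0,6],[1,12],[6,6],[9,4],[12,0],[14,3],[23,0]]
[[0,6],[1,12],[6,6],[12,0],[14,3],[23,0]]
[[0,6],[1,12],[6,6],[12,0],[14,3],[23,0]]
[[0,6],[1,12],[6,6],[12,0],[14,3],[21,9],[25,0]]
[[0,6],[1,12],[6,6],[12,0],[14,3],[21,9],[25,0]]
[[0,6],[1,12],[6,6],[12,3],[21,9],[25,0]]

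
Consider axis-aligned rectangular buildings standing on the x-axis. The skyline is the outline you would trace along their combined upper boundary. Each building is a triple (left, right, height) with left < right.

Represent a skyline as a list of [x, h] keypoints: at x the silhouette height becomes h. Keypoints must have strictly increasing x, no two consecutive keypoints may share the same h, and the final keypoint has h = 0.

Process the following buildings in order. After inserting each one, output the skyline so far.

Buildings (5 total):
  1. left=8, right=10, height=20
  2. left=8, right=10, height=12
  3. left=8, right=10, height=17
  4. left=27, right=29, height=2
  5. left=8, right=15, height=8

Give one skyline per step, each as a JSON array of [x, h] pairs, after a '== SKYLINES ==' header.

== SKYLINES ==
[[8,20],[10,0]]
[[8,20],[10,0]]
[[8,20],[10,0]]
[[8,20],[10,0],[27,2],[29,0]]
[[8,20],[10,8],[15,0],[27,2],[29,0]]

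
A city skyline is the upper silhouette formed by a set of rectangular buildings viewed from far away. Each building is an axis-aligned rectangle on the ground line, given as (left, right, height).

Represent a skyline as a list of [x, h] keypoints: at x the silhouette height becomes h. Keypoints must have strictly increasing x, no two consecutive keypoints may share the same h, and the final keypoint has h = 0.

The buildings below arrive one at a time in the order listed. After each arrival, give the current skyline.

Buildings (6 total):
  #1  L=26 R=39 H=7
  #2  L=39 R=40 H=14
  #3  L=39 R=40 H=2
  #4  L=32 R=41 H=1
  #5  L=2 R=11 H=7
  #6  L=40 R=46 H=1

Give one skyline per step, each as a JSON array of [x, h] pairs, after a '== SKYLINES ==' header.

== SKYLINES ==
[[26,7],[39,0]]
[[26,7],[39,14],[40,0]]
[[26,7],[39,14],[40,0]]
[[26,7],[39,14],[40,1],[41,0]]
[[2,7],[11,0],[26,7],[39,14],[40,1],[41,0]]
[[2,7],[11,0],[26,7],[39,14],[40,1],[46,0]]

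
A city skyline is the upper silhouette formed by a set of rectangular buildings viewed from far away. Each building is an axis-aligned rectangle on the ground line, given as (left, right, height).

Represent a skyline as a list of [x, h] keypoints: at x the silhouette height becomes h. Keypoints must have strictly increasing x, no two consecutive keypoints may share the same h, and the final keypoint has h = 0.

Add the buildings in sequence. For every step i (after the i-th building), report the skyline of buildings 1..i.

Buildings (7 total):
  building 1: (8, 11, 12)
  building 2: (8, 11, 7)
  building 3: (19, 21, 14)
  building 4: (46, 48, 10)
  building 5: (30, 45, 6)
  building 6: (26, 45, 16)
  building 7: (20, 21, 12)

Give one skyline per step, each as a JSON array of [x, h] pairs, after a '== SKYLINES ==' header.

== SKYLINES ==
[[8,12],[11,0]]
[[8,12],[11,0]]
[[8,12],[11,0],[19,14],[21,0]]
[[8,12],[11,0],[19,14],[21,0],[46,10],[48,0]]
[[8,12],[11,0],[19,14],[21,0],[30,6],[45,0],[46,10],[48,0]]
[[8,12],[11,0],[19,14],[21,0],[26,16],[45,0],[46,10],[48,0]]
[[8,12],[11,0],[19,14],[21,0],[26,16],[45,0],[46,10],[48,0]]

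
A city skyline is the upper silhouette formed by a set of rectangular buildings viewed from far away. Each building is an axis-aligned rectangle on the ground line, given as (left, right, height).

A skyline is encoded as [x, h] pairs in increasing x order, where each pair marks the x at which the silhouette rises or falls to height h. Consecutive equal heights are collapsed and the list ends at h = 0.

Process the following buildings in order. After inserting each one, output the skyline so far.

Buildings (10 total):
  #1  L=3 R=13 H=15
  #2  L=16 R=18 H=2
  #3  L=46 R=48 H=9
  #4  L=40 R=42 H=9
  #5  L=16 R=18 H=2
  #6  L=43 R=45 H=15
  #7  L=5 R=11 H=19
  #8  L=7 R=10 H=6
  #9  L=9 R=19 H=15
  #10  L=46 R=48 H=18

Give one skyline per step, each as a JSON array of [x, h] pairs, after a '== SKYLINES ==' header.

== SKYLINES ==
[[3,15],[13,0]]
[[3,15],[13,0],[16,2],[18,0]]
[[3,15],[13,0],[16,2],[18,0],[46,9],[48,0]]
[[3,15],[13,0],[16,2],[18,0],[40,9],[42,0],[46,9],[48,0]]
[[3,15],[13,0],[16,2],[18,0],[40,9],[42,0],[46,9],[48,0]]
[[3,15],[13,0],[16,2],[18,0],[40,9],[42,0],[43,15],[45,0],[46,9],[48,0]]
[[3,15],[5,19],[11,15],[13,0],[16,2],[18,0],[40,9],[42,0],[43,15],[45,0],[46,9],[48,0]]
[[3,15],[5,19],[11,15],[13,0],[16,2],[18,0],[40,9],[42,0],[43,15],[45,0],[46,9],[48,0]]
[[3,15],[5,19],[11,15],[19,0],[40,9],[42,0],[43,15],[45,0],[46,9],[48,0]]
[[3,15],[5,19],[11,15],[19,0],[40,9],[42,0],[43,15],[45,0],[46,18],[48,0]]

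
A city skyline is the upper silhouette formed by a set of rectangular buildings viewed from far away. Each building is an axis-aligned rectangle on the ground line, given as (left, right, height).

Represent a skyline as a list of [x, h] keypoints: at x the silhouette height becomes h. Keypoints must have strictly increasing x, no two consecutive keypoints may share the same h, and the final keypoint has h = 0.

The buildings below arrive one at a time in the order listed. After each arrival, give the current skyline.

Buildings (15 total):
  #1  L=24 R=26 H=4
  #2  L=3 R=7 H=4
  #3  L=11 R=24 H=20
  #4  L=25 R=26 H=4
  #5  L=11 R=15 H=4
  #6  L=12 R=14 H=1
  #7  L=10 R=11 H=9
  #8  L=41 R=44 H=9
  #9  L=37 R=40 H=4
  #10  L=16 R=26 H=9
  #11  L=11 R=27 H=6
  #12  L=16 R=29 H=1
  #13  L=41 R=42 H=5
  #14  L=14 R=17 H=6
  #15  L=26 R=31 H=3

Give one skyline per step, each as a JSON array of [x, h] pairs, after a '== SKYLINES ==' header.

== SKYLINES ==
[[24,4],[26,0]]
[[3,4],[7,0],[24,4],[26,0]]
[[3,4],[7,0],[11,20],[24,4],[26,0]]
[[3,4],[7,0],[11,20],[24,4],[26,0]]
[[3,4],[7,0],[11,20],[24,4],[26,0]]
[[3,4],[7,0],[11,20],[24,4],[26,0]]
[[3,4],[7,0],[10,9],[11,20],[24,4],[26,0]]
[[3,4],[7,0],[10,9],[11,20],[24,4],[26,0],[41,9],[44,0]]
[[3,4],[7,0],[10,9],[11,20],[24,4],[26,0],[37,4],[40,0],[41,9],[44,0]]
[[3,4],[7,0],[10,9],[11,20],[24,9],[26,0],[37,4],[40,0],[41,9],[44,0]]
[[3,4],[7,0],[10,9],[11,20],[24,9],[26,6],[27,0],[37,4],[40,0],[41,9],[44,0]]
[[3,4],[7,0],[10,9],[11,20],[24,9],[26,6],[27,1],[29,0],[37,4],[40,0],[41,9],[44,0]]
[[3,4],[7,0],[10,9],[11,20],[24,9],[26,6],[27,1],[29,0],[37,4],[40,0],[41,9],[44,0]]
[[3,4],[7,0],[10,9],[11,20],[24,9],[26,6],[27,1],[29,0],[37,4],[40,0],[41,9],[44,0]]
[[3,4],[7,0],[10,9],[11,20],[24,9],[26,6],[27,3],[31,0],[37,4],[40,0],[41,9],[44,0]]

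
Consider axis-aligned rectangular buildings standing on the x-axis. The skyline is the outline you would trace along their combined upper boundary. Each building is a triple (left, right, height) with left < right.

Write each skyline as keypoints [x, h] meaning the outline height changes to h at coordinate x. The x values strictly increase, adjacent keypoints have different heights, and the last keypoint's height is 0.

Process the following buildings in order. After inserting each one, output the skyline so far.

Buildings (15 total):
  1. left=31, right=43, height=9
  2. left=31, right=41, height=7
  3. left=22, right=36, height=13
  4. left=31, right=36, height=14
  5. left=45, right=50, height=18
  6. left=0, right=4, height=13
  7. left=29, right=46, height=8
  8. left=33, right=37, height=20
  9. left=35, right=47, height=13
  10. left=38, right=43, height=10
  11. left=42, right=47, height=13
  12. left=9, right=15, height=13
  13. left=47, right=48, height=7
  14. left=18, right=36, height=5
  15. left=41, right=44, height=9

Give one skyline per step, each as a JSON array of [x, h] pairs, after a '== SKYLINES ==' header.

== SKYLINES ==
[[31,9],[43,0]]
[[31,9],[43,0]]
[[22,13],[36,9],[43,0]]
[[22,13],[31,14],[36,9],[43,0]]
[[22,13],[31,14],[36,9],[43,0],[45,18],[50,0]]
[[0,13],[4,0],[22,13],[31,14],[36,9],[43,0],[45,18],[50,0]]
[[0,13],[4,0],[22,13],[31,14],[36,9],[43,8],[45,18],[50,0]]
[[0,13],[4,0],[22,13],[31,14],[33,20],[37,9],[43,8],[45,18],[50,0]]
[[0,13],[4,0],[22,13],[31,14],[33,20],[37,13],[45,18],[50,0]]
[[0,13],[4,0],[22,13],[31,14],[33,20],[37,13],[45,18],[50,0]]
[[0,13],[4,0],[22,13],[31,14],[33,20],[37,13],[45,18],[50,0]]
[[0,13],[4,0],[9,13],[15,0],[22,13],[31,14],[33,20],[37,13],[45,18],[50,0]]
[[0,13],[4,0],[9,13],[15,0],[22,13],[31,14],[33,20],[37,13],[45,18],[50,0]]
[[0,13],[4,0],[9,13],[15,0],[18,5],[22,13],[31,14],[33,20],[37,13],[45,18],[50,0]]
[[0,13],[4,0],[9,13],[15,0],[18,5],[22,13],[31,14],[33,20],[37,13],[45,18],[50,0]]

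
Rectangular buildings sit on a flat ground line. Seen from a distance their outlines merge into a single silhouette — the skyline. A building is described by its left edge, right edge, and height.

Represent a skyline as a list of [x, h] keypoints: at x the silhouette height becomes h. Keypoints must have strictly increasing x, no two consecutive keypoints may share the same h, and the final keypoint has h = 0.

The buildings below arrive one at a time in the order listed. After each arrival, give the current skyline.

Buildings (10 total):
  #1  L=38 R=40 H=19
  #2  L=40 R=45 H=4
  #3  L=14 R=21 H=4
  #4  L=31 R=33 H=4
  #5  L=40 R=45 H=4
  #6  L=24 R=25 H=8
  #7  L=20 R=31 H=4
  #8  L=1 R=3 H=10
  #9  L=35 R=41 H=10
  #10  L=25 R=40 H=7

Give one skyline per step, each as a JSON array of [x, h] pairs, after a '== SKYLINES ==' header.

== SKYLINES ==
[[38,19],[40,0]]
[[38,19],[40,4],[45,0]]
[[14,4],[21,0],[38,19],[40,4],[45,0]]
[[14,4],[21,0],[31,4],[33,0],[38,19],[40,4],[45,0]]
[[14,4],[21,0],[31,4],[33,0],[38,19],[40,4],[45,0]]
[[14,4],[21,0],[24,8],[25,0],[31,4],[33,0],[38,19],[40,4],[45,0]]
[[14,4],[24,8],[25,4],[33,0],[38,19],[40,4],[45,0]]
[[1,10],[3,0],[14,4],[24,8],[25,4],[33,0],[38,19],[40,4],[45,0]]
[[1,10],[3,0],[14,4],[24,8],[25,4],[33,0],[35,10],[38,19],[40,10],[41,4],[45,0]]
[[1,10],[3,0],[14,4],[24,8],[25,7],[35,10],[38,19],[40,10],[41,4],[45,0]]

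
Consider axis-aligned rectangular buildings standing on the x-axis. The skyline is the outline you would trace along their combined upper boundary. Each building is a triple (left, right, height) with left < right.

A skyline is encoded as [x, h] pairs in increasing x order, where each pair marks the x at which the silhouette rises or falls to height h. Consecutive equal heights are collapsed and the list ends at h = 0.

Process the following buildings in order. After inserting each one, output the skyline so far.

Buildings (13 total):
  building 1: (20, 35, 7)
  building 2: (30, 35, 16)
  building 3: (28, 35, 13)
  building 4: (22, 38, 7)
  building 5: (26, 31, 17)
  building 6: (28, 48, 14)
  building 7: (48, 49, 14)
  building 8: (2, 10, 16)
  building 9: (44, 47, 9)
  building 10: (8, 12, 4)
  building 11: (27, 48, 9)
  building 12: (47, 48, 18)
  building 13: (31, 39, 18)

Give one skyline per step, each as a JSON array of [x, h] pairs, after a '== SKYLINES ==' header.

== SKYLINES ==
[[20,7],[35,0]]
[[20,7],[30,16],[35,0]]
[[20,7],[28,13],[30,16],[35,0]]
[[20,7],[28,13],[30,16],[35,7],[38,0]]
[[20,7],[26,17],[31,16],[35,7],[38,0]]
[[20,7],[26,17],[31,16],[35,14],[48,0]]
[[20,7],[26,17],[31,16],[35,14],[49,0]]
[[2,16],[10,0],[20,7],[26,17],[31,16],[35,14],[49,0]]
[[2,16],[10,0],[20,7],[26,17],[31,16],[35,14],[49,0]]
[[2,16],[10,4],[12,0],[20,7],[26,17],[31,16],[35,14],[49,0]]
[[2,16],[10,4],[12,0],[20,7],[26,17],[31,16],[35,14],[49,0]]
[[2,16],[10,4],[12,0],[20,7],[26,17],[31,16],[35,14],[47,18],[48,14],[49,0]]
[[2,16],[10,4],[12,0],[20,7],[26,17],[31,18],[39,14],[47,18],[48,14],[49,0]]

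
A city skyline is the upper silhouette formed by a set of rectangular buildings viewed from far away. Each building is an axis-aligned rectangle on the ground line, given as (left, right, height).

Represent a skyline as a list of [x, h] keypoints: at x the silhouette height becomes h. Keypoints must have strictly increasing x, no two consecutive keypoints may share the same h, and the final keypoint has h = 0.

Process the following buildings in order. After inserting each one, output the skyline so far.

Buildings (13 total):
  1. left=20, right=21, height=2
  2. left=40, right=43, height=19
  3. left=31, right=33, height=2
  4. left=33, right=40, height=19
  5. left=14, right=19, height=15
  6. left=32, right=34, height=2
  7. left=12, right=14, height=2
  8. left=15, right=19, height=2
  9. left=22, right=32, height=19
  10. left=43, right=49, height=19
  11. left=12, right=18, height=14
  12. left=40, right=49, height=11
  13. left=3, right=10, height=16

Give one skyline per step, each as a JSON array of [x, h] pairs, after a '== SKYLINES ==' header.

== SKYLINES ==
[[20,2],[21,0]]
[[20,2],[21,0],[40,19],[43,0]]
[[20,2],[21,0],[31,2],[33,0],[40,19],[43,0]]
[[20,2],[21,0],[31,2],[33,19],[43,0]]
[[14,15],[19,0],[20,2],[21,0],[31,2],[33,19],[43,0]]
[[14,15],[19,0],[20,2],[21,0],[31,2],[33,19],[43,0]]
[[12,2],[14,15],[19,0],[20,2],[21,0],[31,2],[33,19],[43,0]]
[[12,2],[14,15],[19,0],[20,2],[21,0],[31,2],[33,19],[43,0]]
[[12,2],[14,15],[19,0],[20,2],[21,0],[22,19],[32,2],[33,19],[43,0]]
[[12,2],[14,15],[19,0],[20,2],[21,0],[22,19],[32,2],[33,19],[49,0]]
[[12,14],[14,15],[19,0],[20,2],[21,0],[22,19],[32,2],[33,19],[49,0]]
[[12,14],[14,15],[19,0],[20,2],[21,0],[22,19],[32,2],[33,19],[49,0]]
[[3,16],[10,0],[12,14],[14,15],[19,0],[20,2],[21,0],[22,19],[32,2],[33,19],[49,0]]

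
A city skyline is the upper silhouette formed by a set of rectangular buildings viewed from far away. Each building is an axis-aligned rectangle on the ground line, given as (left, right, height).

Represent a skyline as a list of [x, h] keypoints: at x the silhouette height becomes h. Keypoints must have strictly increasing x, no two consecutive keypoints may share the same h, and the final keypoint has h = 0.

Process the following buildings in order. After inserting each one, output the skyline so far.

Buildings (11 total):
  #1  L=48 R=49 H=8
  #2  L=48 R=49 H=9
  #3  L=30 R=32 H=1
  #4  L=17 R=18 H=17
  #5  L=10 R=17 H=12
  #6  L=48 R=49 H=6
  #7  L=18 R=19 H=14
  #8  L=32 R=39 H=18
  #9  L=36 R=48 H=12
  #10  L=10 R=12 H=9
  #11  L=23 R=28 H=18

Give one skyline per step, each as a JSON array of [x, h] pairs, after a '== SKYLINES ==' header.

== SKYLINES ==
[[48,8],[49,0]]
[[48,9],[49,0]]
[[30,1],[32,0],[48,9],[49,0]]
[[17,17],[18,0],[30,1],[32,0],[48,9],[49,0]]
[[10,12],[17,17],[18,0],[30,1],[32,0],[48,9],[49,0]]
[[10,12],[17,17],[18,0],[30,1],[32,0],[48,9],[49,0]]
[[10,12],[17,17],[18,14],[19,0],[30,1],[32,0],[48,9],[49,0]]
[[10,12],[17,17],[18,14],[19,0],[30,1],[32,18],[39,0],[48,9],[49,0]]
[[10,12],[17,17],[18,14],[19,0],[30,1],[32,18],[39,12],[48,9],[49,0]]
[[10,12],[17,17],[18,14],[19,0],[30,1],[32,18],[39,12],[48,9],[49,0]]
[[10,12],[17,17],[18,14],[19,0],[23,18],[28,0],[30,1],[32,18],[39,12],[48,9],[49,0]]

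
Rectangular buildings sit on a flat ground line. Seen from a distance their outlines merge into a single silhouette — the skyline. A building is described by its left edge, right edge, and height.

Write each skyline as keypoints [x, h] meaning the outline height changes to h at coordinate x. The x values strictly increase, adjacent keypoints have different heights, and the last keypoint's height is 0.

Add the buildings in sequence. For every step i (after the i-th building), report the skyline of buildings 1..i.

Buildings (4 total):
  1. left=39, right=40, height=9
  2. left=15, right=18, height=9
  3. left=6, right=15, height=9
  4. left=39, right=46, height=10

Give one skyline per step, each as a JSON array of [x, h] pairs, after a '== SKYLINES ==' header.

== SKYLINES ==
[[39,9],[40,0]]
[[15,9],[18,0],[39,9],[40,0]]
[[6,9],[18,0],[39,9],[40,0]]
[[6,9],[18,0],[39,10],[46,0]]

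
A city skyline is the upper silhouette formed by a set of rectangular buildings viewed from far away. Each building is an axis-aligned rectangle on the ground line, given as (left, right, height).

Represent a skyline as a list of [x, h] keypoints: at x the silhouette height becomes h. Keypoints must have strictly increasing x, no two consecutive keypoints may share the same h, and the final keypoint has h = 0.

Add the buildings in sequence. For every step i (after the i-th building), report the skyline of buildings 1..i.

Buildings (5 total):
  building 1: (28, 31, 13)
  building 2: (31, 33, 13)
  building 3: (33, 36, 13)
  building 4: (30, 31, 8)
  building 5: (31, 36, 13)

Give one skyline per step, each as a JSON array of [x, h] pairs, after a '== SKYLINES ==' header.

== SKYLINES ==
[[28,13],[31,0]]
[[28,13],[33,0]]
[[28,13],[36,0]]
[[28,13],[36,0]]
[[28,13],[36,0]]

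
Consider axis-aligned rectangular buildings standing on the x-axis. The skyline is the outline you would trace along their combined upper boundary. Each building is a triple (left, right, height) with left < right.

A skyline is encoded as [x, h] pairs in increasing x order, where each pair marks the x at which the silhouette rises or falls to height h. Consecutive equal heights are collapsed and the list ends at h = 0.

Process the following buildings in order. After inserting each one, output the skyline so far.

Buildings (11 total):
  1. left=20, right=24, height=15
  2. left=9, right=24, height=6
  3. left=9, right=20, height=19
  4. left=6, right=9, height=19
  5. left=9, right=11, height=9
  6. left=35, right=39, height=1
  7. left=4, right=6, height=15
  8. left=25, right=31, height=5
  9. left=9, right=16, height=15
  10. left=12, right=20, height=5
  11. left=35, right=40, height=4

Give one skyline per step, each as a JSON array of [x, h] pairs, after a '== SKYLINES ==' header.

== SKYLINES ==
[[20,15],[24,0]]
[[9,6],[20,15],[24,0]]
[[9,19],[20,15],[24,0]]
[[6,19],[20,15],[24,0]]
[[6,19],[20,15],[24,0]]
[[6,19],[20,15],[24,0],[35,1],[39,0]]
[[4,15],[6,19],[20,15],[24,0],[35,1],[39,0]]
[[4,15],[6,19],[20,15],[24,0],[25,5],[31,0],[35,1],[39,0]]
[[4,15],[6,19],[20,15],[24,0],[25,5],[31,0],[35,1],[39,0]]
[[4,15],[6,19],[20,15],[24,0],[25,5],[31,0],[35,1],[39,0]]
[[4,15],[6,19],[20,15],[24,0],[25,5],[31,0],[35,4],[40,0]]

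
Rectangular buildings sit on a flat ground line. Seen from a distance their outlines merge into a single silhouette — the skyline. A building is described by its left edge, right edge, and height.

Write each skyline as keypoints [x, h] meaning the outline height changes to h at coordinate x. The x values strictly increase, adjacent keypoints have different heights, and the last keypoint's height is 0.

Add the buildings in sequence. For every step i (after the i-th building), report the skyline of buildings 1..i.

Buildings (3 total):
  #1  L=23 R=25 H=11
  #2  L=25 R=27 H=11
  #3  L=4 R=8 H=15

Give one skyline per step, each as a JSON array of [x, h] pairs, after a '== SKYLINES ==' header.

== SKYLINES ==
[[23,11],[25,0]]
[[23,11],[27,0]]
[[4,15],[8,0],[23,11],[27,0]]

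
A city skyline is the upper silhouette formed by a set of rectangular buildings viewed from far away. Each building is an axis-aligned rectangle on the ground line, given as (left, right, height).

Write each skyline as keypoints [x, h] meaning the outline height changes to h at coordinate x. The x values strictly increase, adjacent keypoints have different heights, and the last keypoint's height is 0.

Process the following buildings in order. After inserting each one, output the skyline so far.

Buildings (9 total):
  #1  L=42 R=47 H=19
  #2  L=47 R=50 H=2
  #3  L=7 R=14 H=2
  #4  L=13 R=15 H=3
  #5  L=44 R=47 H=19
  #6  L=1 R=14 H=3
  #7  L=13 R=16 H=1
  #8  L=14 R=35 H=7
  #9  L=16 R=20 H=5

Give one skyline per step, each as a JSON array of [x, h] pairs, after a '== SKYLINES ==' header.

== SKYLINES ==
[[42,19],[47,0]]
[[42,19],[47,2],[50,0]]
[[7,2],[14,0],[42,19],[47,2],[50,0]]
[[7,2],[13,3],[15,0],[42,19],[47,2],[50,0]]
[[7,2],[13,3],[15,0],[42,19],[47,2],[50,0]]
[[1,3],[15,0],[42,19],[47,2],[50,0]]
[[1,3],[15,1],[16,0],[42,19],[47,2],[50,0]]
[[1,3],[14,7],[35,0],[42,19],[47,2],[50,0]]
[[1,3],[14,7],[35,0],[42,19],[47,2],[50,0]]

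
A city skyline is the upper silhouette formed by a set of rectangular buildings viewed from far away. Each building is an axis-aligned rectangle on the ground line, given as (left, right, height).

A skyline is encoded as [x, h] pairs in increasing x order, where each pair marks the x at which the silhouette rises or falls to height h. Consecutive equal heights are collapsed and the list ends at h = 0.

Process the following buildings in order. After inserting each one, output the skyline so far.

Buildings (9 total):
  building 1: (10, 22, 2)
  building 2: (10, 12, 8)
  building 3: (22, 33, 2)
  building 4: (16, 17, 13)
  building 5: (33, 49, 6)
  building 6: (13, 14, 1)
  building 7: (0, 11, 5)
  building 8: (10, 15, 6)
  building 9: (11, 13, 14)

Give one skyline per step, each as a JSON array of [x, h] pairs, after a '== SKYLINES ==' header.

== SKYLINES ==
[[10,2],[22,0]]
[[10,8],[12,2],[22,0]]
[[10,8],[12,2],[33,0]]
[[10,8],[12,2],[16,13],[17,2],[33,0]]
[[10,8],[12,2],[16,13],[17,2],[33,6],[49,0]]
[[10,8],[12,2],[16,13],[17,2],[33,6],[49,0]]
[[0,5],[10,8],[12,2],[16,13],[17,2],[33,6],[49,0]]
[[0,5],[10,8],[12,6],[15,2],[16,13],[17,2],[33,6],[49,0]]
[[0,5],[10,8],[11,14],[13,6],[15,2],[16,13],[17,2],[33,6],[49,0]]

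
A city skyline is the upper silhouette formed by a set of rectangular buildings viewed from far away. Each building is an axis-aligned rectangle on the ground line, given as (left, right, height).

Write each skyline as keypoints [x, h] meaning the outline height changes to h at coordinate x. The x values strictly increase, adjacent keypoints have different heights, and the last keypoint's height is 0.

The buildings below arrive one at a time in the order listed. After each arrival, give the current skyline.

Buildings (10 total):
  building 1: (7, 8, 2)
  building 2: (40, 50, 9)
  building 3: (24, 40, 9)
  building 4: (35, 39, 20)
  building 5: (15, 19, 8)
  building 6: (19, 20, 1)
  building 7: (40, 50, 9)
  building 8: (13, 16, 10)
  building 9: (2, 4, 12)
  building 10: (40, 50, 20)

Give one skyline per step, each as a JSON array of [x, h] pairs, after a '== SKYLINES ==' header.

== SKYLINES ==
[[7,2],[8,0]]
[[7,2],[8,0],[40,9],[50,0]]
[[7,2],[8,0],[24,9],[50,0]]
[[7,2],[8,0],[24,9],[35,20],[39,9],[50,0]]
[[7,2],[8,0],[15,8],[19,0],[24,9],[35,20],[39,9],[50,0]]
[[7,2],[8,0],[15,8],[19,1],[20,0],[24,9],[35,20],[39,9],[50,0]]
[[7,2],[8,0],[15,8],[19,1],[20,0],[24,9],[35,20],[39,9],[50,0]]
[[7,2],[8,0],[13,10],[16,8],[19,1],[20,0],[24,9],[35,20],[39,9],[50,0]]
[[2,12],[4,0],[7,2],[8,0],[13,10],[16,8],[19,1],[20,0],[24,9],[35,20],[39,9],[50,0]]
[[2,12],[4,0],[7,2],[8,0],[13,10],[16,8],[19,1],[20,0],[24,9],[35,20],[39,9],[40,20],[50,0]]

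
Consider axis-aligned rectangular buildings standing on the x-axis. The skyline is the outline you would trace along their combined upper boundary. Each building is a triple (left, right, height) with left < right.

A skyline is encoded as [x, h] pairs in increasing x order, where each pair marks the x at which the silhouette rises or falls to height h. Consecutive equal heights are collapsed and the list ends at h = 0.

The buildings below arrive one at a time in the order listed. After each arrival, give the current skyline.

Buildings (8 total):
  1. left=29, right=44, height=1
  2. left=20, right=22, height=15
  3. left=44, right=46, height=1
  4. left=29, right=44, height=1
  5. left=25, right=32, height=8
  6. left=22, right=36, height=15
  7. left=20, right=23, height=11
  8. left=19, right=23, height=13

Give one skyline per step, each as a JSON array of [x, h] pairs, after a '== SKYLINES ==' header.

== SKYLINES ==
[[29,1],[44,0]]
[[20,15],[22,0],[29,1],[44,0]]
[[20,15],[22,0],[29,1],[46,0]]
[[20,15],[22,0],[29,1],[46,0]]
[[20,15],[22,0],[25,8],[32,1],[46,0]]
[[20,15],[36,1],[46,0]]
[[20,15],[36,1],[46,0]]
[[19,13],[20,15],[36,1],[46,0]]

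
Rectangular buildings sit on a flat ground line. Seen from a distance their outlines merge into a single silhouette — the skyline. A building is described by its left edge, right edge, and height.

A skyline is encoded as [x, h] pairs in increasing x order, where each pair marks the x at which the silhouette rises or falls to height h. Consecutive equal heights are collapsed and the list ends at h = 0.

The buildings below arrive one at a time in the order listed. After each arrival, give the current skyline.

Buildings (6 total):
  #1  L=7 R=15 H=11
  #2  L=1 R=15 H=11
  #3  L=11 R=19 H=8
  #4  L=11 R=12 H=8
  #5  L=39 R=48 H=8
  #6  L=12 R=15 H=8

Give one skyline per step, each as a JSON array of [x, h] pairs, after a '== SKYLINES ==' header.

== SKYLINES ==
[[7,11],[15,0]]
[[1,11],[15,0]]
[[1,11],[15,8],[19,0]]
[[1,11],[15,8],[19,0]]
[[1,11],[15,8],[19,0],[39,8],[48,0]]
[[1,11],[15,8],[19,0],[39,8],[48,0]]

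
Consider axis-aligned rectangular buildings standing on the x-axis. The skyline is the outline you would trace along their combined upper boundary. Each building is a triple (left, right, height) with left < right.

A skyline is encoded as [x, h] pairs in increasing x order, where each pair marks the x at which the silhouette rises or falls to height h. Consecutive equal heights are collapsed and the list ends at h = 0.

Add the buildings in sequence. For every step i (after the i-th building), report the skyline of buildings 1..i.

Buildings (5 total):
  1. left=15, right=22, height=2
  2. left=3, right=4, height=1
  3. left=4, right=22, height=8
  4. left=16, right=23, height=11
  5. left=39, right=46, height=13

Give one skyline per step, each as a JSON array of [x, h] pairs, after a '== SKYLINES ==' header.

== SKYLINES ==
[[15,2],[22,0]]
[[3,1],[4,0],[15,2],[22,0]]
[[3,1],[4,8],[22,0]]
[[3,1],[4,8],[16,11],[23,0]]
[[3,1],[4,8],[16,11],[23,0],[39,13],[46,0]]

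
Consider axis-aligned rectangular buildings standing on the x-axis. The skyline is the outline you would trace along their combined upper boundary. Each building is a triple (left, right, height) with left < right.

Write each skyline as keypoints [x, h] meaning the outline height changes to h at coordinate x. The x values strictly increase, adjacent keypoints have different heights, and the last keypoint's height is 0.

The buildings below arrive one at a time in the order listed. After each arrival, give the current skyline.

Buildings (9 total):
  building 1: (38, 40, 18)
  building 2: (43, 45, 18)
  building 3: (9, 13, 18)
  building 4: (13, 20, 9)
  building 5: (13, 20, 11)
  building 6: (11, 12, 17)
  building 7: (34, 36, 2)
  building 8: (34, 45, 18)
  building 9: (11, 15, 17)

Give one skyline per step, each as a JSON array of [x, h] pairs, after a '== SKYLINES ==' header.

== SKYLINES ==
[[38,18],[40,0]]
[[38,18],[40,0],[43,18],[45,0]]
[[9,18],[13,0],[38,18],[40,0],[43,18],[45,0]]
[[9,18],[13,9],[20,0],[38,18],[40,0],[43,18],[45,0]]
[[9,18],[13,11],[20,0],[38,18],[40,0],[43,18],[45,0]]
[[9,18],[13,11],[20,0],[38,18],[40,0],[43,18],[45,0]]
[[9,18],[13,11],[20,0],[34,2],[36,0],[38,18],[40,0],[43,18],[45,0]]
[[9,18],[13,11],[20,0],[34,18],[45,0]]
[[9,18],[13,17],[15,11],[20,0],[34,18],[45,0]]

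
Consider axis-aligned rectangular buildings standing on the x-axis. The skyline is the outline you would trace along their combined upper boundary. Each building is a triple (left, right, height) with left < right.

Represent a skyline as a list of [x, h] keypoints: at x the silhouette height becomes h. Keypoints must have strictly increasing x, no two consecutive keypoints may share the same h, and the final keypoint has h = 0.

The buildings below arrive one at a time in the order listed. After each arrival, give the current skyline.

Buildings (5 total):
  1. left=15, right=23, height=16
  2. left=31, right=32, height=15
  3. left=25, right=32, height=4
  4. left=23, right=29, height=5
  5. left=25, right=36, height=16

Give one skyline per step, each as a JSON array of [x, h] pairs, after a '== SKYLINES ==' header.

== SKYLINES ==
[[15,16],[23,0]]
[[15,16],[23,0],[31,15],[32,0]]
[[15,16],[23,0],[25,4],[31,15],[32,0]]
[[15,16],[23,5],[29,4],[31,15],[32,0]]
[[15,16],[23,5],[25,16],[36,0]]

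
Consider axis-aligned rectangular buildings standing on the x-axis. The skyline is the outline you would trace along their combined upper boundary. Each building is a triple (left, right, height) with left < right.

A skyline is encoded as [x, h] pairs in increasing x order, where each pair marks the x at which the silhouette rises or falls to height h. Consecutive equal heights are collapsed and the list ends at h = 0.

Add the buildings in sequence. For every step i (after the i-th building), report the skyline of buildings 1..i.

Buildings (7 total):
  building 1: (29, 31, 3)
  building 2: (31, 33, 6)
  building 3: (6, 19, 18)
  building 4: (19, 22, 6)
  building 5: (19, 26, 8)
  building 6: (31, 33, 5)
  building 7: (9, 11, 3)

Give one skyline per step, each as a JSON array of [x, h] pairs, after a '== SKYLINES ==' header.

== SKYLINES ==
[[29,3],[31,0]]
[[29,3],[31,6],[33,0]]
[[6,18],[19,0],[29,3],[31,6],[33,0]]
[[6,18],[19,6],[22,0],[29,3],[31,6],[33,0]]
[[6,18],[19,8],[26,0],[29,3],[31,6],[33,0]]
[[6,18],[19,8],[26,0],[29,3],[31,6],[33,0]]
[[6,18],[19,8],[26,0],[29,3],[31,6],[33,0]]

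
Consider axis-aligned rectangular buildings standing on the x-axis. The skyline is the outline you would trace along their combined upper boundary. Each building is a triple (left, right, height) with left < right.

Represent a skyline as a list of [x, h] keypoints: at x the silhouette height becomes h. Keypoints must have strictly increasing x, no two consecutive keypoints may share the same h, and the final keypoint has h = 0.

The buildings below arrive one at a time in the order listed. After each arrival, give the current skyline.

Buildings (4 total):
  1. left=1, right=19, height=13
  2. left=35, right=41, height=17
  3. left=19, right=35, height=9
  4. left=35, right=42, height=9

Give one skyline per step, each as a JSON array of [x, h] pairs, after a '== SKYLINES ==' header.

== SKYLINES ==
[[1,13],[19,0]]
[[1,13],[19,0],[35,17],[41,0]]
[[1,13],[19,9],[35,17],[41,0]]
[[1,13],[19,9],[35,17],[41,9],[42,0]]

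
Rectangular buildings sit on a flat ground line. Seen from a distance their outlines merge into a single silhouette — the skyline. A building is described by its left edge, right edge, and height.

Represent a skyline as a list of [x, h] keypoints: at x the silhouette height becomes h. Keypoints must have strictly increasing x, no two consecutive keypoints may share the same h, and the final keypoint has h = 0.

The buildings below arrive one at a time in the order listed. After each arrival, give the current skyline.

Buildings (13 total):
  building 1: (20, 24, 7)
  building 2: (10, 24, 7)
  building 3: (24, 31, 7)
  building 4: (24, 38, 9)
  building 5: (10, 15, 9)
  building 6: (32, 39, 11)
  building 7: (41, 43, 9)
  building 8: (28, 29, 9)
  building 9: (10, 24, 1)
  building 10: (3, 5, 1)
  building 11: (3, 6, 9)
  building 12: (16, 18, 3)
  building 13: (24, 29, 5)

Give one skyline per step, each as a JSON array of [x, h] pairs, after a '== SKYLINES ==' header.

== SKYLINES ==
[[20,7],[24,0]]
[[10,7],[24,0]]
[[10,7],[31,0]]
[[10,7],[24,9],[38,0]]
[[10,9],[15,7],[24,9],[38,0]]
[[10,9],[15,7],[24,9],[32,11],[39,0]]
[[10,9],[15,7],[24,9],[32,11],[39,0],[41,9],[43,0]]
[[10,9],[15,7],[24,9],[32,11],[39,0],[41,9],[43,0]]
[[10,9],[15,7],[24,9],[32,11],[39,0],[41,9],[43,0]]
[[3,1],[5,0],[10,9],[15,7],[24,9],[32,11],[39,0],[41,9],[43,0]]
[[3,9],[6,0],[10,9],[15,7],[24,9],[32,11],[39,0],[41,9],[43,0]]
[[3,9],[6,0],[10,9],[15,7],[24,9],[32,11],[39,0],[41,9],[43,0]]
[[3,9],[6,0],[10,9],[15,7],[24,9],[32,11],[39,0],[41,9],[43,0]]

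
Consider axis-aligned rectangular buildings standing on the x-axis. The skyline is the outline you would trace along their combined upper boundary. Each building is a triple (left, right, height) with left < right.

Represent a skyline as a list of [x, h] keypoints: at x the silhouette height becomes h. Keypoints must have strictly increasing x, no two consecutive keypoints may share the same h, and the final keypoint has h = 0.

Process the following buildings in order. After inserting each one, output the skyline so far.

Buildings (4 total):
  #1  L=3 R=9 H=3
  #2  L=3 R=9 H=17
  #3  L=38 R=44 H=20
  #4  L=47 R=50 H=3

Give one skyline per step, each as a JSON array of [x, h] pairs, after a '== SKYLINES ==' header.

== SKYLINES ==
[[3,3],[9,0]]
[[3,17],[9,0]]
[[3,17],[9,0],[38,20],[44,0]]
[[3,17],[9,0],[38,20],[44,0],[47,3],[50,0]]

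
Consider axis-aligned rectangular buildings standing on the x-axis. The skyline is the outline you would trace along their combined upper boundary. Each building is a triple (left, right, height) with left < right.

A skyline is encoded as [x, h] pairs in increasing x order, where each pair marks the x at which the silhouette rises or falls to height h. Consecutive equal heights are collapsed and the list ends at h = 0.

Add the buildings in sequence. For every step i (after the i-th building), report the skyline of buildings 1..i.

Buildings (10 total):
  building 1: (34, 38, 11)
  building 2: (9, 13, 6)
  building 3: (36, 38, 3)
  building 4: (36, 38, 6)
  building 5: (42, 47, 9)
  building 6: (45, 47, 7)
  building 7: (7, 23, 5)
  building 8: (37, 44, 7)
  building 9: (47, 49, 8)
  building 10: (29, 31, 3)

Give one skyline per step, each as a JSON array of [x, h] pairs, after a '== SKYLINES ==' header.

== SKYLINES ==
[[34,11],[38,0]]
[[9,6],[13,0],[34,11],[38,0]]
[[9,6],[13,0],[34,11],[38,0]]
[[9,6],[13,0],[34,11],[38,0]]
[[9,6],[13,0],[34,11],[38,0],[42,9],[47,0]]
[[9,6],[13,0],[34,11],[38,0],[42,9],[47,0]]
[[7,5],[9,6],[13,5],[23,0],[34,11],[38,0],[42,9],[47,0]]
[[7,5],[9,6],[13,5],[23,0],[34,11],[38,7],[42,9],[47,0]]
[[7,5],[9,6],[13,5],[23,0],[34,11],[38,7],[42,9],[47,8],[49,0]]
[[7,5],[9,6],[13,5],[23,0],[29,3],[31,0],[34,11],[38,7],[42,9],[47,8],[49,0]]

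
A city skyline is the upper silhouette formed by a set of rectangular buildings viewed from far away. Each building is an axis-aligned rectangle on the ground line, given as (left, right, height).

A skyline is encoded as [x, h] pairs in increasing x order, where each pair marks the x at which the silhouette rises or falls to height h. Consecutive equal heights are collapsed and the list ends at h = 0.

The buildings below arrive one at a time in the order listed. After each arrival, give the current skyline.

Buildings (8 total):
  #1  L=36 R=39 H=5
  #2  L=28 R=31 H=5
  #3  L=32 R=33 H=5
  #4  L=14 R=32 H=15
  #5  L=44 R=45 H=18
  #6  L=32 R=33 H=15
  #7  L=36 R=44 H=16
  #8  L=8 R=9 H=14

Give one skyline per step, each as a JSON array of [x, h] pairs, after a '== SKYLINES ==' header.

== SKYLINES ==
[[36,5],[39,0]]
[[28,5],[31,0],[36,5],[39,0]]
[[28,5],[31,0],[32,5],[33,0],[36,5],[39,0]]
[[14,15],[32,5],[33,0],[36,5],[39,0]]
[[14,15],[32,5],[33,0],[36,5],[39,0],[44,18],[45,0]]
[[14,15],[33,0],[36,5],[39,0],[44,18],[45,0]]
[[14,15],[33,0],[36,16],[44,18],[45,0]]
[[8,14],[9,0],[14,15],[33,0],[36,16],[44,18],[45,0]]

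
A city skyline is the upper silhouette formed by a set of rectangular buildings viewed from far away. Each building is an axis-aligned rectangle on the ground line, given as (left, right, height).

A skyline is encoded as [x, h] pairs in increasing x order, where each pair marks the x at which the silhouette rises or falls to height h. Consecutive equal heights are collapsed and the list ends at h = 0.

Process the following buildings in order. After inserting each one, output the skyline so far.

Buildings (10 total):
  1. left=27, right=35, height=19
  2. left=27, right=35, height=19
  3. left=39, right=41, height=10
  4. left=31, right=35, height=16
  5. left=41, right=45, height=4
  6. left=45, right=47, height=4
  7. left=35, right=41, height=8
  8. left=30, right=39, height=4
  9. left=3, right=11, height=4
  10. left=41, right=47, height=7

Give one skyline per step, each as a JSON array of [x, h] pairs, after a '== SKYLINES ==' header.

== SKYLINES ==
[[27,19],[35,0]]
[[27,19],[35,0]]
[[27,19],[35,0],[39,10],[41,0]]
[[27,19],[35,0],[39,10],[41,0]]
[[27,19],[35,0],[39,10],[41,4],[45,0]]
[[27,19],[35,0],[39,10],[41,4],[47,0]]
[[27,19],[35,8],[39,10],[41,4],[47,0]]
[[27,19],[35,8],[39,10],[41,4],[47,0]]
[[3,4],[11,0],[27,19],[35,8],[39,10],[41,4],[47,0]]
[[3,4],[11,0],[27,19],[35,8],[39,10],[41,7],[47,0]]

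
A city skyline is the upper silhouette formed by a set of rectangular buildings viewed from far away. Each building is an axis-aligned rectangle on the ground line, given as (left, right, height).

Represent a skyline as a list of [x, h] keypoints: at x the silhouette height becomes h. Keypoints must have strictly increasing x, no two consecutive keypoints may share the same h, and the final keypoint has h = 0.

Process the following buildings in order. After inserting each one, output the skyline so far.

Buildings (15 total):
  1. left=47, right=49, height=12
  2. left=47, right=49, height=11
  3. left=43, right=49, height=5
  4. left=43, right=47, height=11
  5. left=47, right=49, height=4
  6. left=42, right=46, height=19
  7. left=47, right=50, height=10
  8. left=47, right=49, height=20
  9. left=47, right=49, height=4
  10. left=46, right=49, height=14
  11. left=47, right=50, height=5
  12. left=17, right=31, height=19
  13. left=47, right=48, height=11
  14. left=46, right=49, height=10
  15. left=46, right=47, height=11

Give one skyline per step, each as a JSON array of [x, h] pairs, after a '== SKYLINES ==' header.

== SKYLINES ==
[[47,12],[49,0]]
[[47,12],[49,0]]
[[43,5],[47,12],[49,0]]
[[43,11],[47,12],[49,0]]
[[43,11],[47,12],[49,0]]
[[42,19],[46,11],[47,12],[49,0]]
[[42,19],[46,11],[47,12],[49,10],[50,0]]
[[42,19],[46,11],[47,20],[49,10],[50,0]]
[[42,19],[46,11],[47,20],[49,10],[50,0]]
[[42,19],[46,14],[47,20],[49,10],[50,0]]
[[42,19],[46,14],[47,20],[49,10],[50,0]]
[[17,19],[31,0],[42,19],[46,14],[47,20],[49,10],[50,0]]
[[17,19],[31,0],[42,19],[46,14],[47,20],[49,10],[50,0]]
[[17,19],[31,0],[42,19],[46,14],[47,20],[49,10],[50,0]]
[[17,19],[31,0],[42,19],[46,14],[47,20],[49,10],[50,0]]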